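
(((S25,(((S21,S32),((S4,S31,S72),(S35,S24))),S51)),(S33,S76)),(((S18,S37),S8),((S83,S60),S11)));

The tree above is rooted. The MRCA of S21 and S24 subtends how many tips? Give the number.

7

The MRCA of S21 and S24 is the node subtending ((S21,S32),((S4,S31,S72),(S35,S24))).
That clade contains 7 terminal taxa: S21, S24, S31, S32, S35, S4, S72.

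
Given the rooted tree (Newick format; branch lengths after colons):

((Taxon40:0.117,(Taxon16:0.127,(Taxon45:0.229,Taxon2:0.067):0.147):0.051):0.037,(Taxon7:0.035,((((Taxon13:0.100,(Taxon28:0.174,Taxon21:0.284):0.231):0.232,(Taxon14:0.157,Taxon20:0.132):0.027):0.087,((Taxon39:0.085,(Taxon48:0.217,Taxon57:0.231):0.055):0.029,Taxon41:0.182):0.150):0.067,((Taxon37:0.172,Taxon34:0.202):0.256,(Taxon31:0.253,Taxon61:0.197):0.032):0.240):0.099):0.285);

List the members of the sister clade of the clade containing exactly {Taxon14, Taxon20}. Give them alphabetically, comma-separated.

Taxon13, Taxon21, Taxon28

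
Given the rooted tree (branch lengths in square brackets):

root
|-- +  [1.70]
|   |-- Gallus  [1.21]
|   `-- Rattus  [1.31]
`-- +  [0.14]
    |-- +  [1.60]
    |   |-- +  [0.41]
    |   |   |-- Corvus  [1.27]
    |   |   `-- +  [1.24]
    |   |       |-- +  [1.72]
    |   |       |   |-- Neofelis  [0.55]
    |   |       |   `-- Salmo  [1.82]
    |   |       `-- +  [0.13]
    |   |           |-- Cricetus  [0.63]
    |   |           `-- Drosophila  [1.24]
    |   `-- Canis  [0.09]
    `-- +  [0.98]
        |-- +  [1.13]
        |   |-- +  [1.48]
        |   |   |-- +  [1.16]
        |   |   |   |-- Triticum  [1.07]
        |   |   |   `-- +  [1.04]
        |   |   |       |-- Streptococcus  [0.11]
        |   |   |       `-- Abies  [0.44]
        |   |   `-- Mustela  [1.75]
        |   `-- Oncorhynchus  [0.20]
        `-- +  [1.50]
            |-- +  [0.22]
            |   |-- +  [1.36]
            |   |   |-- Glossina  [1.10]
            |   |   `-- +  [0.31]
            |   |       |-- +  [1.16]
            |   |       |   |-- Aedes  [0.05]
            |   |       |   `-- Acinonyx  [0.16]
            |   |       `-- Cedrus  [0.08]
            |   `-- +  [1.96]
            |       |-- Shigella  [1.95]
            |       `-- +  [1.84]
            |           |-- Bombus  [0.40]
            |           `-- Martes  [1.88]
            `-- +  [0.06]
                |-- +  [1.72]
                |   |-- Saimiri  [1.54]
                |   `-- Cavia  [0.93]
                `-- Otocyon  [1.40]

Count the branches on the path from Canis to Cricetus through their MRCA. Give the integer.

5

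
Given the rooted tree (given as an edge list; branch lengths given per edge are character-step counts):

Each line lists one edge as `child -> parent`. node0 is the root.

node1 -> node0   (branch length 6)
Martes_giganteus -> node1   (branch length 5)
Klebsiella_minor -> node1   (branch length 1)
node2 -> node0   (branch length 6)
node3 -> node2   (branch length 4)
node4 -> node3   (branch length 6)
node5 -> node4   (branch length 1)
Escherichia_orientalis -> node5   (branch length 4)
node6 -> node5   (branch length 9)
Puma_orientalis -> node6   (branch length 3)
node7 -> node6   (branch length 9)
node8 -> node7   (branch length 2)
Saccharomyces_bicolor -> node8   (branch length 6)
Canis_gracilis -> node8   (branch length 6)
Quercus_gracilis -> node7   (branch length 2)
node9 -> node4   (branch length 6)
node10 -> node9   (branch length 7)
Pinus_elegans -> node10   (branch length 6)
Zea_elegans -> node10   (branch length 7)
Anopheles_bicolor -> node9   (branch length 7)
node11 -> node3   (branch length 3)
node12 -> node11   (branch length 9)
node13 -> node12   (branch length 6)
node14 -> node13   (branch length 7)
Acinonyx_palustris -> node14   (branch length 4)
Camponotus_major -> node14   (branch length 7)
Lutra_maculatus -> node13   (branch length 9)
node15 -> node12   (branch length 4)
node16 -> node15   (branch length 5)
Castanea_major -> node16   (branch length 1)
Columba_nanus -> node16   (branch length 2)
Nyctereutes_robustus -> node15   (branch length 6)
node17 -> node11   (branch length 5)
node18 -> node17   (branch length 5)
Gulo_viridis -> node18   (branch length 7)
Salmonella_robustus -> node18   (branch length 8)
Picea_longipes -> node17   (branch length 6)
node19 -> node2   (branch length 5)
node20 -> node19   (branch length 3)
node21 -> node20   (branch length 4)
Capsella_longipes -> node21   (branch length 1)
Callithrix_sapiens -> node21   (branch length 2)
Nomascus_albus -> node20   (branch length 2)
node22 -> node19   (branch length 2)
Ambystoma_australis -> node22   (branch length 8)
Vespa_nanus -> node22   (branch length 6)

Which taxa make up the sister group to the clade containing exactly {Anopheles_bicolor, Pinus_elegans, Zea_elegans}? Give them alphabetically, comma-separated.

Canis_gracilis, Escherichia_orientalis, Puma_orientalis, Quercus_gracilis, Saccharomyces_bicolor

The clade containing exactly {Anopheles_bicolor, Pinus_elegans, Zea_elegans} attaches to the tree at the node subtending ((Escherichia_orientalis,(Puma_orientalis,((Saccharomyces_bicolor,Canis_gracilis),Quercus_gracilis))),((Pinus_elegans,Zea_elegans),Anopheles_bicolor)).
The other lineage descending from that same node — the sister group — is (Escherichia_orientalis,(Puma_orientalis,((Saccharomyces_bicolor,Canis_gracilis),Quercus_gracilis))); its 5 tips in alphabetical order are the answer.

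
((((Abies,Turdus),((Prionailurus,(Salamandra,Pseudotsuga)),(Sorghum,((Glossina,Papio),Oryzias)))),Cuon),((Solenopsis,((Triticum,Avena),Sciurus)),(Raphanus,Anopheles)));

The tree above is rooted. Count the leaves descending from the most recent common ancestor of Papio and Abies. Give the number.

9

The MRCA of Papio and Abies is the node subtending ((Abies,Turdus),((Prionailurus,(Salamandra,Pseudotsuga)),(Sorghum,((Glossina,Papio),Oryzias)))).
That clade contains 9 terminal taxa: Abies, Glossina, Oryzias, Papio, Prionailurus, Pseudotsuga, Salamandra, Sorghum, Turdus.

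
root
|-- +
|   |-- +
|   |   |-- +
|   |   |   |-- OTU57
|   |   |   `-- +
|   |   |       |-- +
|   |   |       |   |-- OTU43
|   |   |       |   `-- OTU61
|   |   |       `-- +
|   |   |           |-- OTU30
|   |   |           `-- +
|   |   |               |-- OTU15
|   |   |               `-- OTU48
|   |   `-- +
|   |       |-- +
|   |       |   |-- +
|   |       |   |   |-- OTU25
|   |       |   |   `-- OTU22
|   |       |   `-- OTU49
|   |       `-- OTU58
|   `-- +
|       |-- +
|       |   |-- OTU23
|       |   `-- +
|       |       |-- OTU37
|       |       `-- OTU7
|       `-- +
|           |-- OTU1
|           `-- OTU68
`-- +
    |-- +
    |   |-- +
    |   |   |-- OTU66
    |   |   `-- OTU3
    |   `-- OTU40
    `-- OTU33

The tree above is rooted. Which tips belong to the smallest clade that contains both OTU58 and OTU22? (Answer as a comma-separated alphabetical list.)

Tracing OTU58: it sits inside (((OTU25,OTU22),OTU49),OTU58).
Tracing OTU22: it sits inside (OTU25,OTU22).
The smallest clade enclosing both is (((OTU25,OTU22),OTU49),OTU58); the answer is its 4 terminal taxa in alphabetical order.

OTU22, OTU25, OTU49, OTU58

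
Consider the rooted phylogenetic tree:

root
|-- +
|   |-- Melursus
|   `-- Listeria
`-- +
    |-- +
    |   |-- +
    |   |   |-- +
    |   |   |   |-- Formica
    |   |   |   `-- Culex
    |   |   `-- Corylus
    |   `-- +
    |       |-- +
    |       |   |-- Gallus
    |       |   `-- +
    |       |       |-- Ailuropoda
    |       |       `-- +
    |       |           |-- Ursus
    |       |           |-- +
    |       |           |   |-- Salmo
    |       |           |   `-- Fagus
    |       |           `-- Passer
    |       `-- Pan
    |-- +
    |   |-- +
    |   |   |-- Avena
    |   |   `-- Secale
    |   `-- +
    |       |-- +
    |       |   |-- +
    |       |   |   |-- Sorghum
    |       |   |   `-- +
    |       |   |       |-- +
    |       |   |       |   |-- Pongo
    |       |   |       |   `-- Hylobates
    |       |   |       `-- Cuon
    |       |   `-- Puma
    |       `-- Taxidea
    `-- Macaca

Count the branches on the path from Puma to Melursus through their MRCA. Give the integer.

The MRCA of Puma and Melursus is the root of the tree.
From Puma up to that node: 5 branches. From Melursus up to the same node: 2 branches. Total: 5 + 2 = 7.

7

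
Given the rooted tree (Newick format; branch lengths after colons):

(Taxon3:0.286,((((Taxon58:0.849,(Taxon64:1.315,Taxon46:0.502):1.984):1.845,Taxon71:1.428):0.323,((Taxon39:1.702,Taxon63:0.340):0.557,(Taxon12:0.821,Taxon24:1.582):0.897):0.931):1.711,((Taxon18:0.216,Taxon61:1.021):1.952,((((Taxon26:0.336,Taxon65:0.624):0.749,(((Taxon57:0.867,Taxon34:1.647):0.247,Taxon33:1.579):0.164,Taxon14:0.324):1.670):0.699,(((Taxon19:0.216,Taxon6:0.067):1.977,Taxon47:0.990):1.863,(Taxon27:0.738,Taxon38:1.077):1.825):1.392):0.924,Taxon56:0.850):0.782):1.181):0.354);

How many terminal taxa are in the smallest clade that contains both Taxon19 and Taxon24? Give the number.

22

The MRCA of Taxon19 and Taxon24 is the node subtending ((((Taxon58,(Taxon64,Taxon46)),Taxon71),((Taxon39,Taxon63),(Taxon12,Taxon24))),((Taxon18,Taxon61),((((Taxon26,Taxon65),(((Taxon57,Taxon34),Taxon33),Taxon14)),(((Taxon19,Taxon6),Taxon47),(Taxon27,Taxon38))),Taxon56))).
That clade contains 22 terminal taxa: Taxon12, Taxon14, Taxon18, Taxon19, Taxon24, Taxon26, Taxon27, Taxon33, Taxon34, Taxon38, Taxon39, Taxon46, Taxon47, Taxon56, Taxon57, Taxon58, Taxon6, Taxon61, Taxon63, Taxon64, Taxon65, Taxon71.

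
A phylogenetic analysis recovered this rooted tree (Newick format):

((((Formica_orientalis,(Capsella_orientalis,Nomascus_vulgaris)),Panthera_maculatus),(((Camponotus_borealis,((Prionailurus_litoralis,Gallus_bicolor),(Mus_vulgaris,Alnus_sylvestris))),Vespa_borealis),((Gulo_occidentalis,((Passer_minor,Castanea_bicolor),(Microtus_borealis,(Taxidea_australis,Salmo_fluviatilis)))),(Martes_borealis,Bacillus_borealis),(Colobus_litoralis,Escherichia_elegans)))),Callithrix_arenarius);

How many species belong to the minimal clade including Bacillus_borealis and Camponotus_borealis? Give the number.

The MRCA of Bacillus_borealis and Camponotus_borealis is the node subtending (((Camponotus_borealis,((Prionailurus_litoralis,Gallus_bicolor),(Mus_vulgaris,Alnus_sylvestris))),Vespa_borealis),((Gulo_occidentalis,((Passer_minor,Castanea_bicolor),(Microtus_borealis,(Taxidea_australis,Salmo_fluviatilis)))),(Martes_borealis,Bacillus_borealis),(Colobus_litoralis,Escherichia_elegans))).
That clade contains 16 terminal taxa: Alnus_sylvestris, Bacillus_borealis, Camponotus_borealis, Castanea_bicolor, Colobus_litoralis, Escherichia_elegans, Gallus_bicolor, Gulo_occidentalis, Martes_borealis, Microtus_borealis, Mus_vulgaris, Passer_minor, Prionailurus_litoralis, Salmo_fluviatilis, Taxidea_australis, Vespa_borealis.

16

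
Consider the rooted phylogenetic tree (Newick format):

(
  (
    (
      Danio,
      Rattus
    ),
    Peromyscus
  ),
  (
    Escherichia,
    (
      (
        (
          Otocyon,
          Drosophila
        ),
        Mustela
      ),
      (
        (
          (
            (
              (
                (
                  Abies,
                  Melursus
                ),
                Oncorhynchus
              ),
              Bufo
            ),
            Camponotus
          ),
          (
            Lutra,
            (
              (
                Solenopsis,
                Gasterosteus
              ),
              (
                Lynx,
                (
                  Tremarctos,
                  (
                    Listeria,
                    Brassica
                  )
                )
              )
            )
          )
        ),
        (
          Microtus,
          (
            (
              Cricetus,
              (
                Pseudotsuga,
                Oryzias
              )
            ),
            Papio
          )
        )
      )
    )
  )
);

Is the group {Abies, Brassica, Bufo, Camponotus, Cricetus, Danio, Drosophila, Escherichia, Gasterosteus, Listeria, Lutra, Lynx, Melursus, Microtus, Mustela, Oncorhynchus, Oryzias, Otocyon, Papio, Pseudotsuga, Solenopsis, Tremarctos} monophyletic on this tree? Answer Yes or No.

No

The MRCA of the listed taxa is the root, so the smallest clade containing them is the whole tree.
That clade also contains Peromyscus, Rattus, which are not in the proposed group, so the group is not monophyletic.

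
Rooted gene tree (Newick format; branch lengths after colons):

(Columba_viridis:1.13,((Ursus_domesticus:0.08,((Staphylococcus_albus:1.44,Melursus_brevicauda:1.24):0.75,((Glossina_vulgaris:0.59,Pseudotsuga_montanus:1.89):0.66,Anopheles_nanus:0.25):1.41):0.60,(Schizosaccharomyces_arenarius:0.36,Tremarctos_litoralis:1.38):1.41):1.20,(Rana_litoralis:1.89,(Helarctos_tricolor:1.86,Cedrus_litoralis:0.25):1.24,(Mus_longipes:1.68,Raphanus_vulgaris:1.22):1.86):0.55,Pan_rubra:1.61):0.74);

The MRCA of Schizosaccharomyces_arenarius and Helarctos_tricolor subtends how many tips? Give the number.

14

The MRCA of Schizosaccharomyces_arenarius and Helarctos_tricolor is the node subtending ((Ursus_domesticus,((Staphylococcus_albus,Melursus_brevicauda),((Glossina_vulgaris,Pseudotsuga_montanus),Anopheles_nanus)),(Schizosaccharomyces_arenarius,Tremarctos_litoralis)),(Rana_litoralis,(Helarctos_tricolor,Cedrus_litoralis),(Mus_longipes,Raphanus_vulgaris)),Pan_rubra).
That clade contains 14 terminal taxa: Anopheles_nanus, Cedrus_litoralis, Glossina_vulgaris, Helarctos_tricolor, Melursus_brevicauda, Mus_longipes, Pan_rubra, Pseudotsuga_montanus, Rana_litoralis, Raphanus_vulgaris, Schizosaccharomyces_arenarius, Staphylococcus_albus, Tremarctos_litoralis, Ursus_domesticus.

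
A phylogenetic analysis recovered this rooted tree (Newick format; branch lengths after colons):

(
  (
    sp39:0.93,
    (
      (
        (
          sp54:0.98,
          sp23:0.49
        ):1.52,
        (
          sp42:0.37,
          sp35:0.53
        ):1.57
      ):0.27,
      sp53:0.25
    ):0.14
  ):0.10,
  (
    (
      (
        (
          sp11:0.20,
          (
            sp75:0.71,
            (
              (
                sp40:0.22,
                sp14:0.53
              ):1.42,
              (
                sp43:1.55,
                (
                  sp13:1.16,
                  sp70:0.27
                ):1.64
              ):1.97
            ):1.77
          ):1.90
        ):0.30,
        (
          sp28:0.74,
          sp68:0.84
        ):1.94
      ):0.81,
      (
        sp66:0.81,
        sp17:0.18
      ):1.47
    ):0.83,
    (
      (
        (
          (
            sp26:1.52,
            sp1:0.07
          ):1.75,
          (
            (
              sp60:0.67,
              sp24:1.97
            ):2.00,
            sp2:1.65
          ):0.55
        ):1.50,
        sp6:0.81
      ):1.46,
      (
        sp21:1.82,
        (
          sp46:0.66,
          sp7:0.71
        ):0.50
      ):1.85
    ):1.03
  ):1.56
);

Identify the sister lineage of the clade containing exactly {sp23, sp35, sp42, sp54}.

sp53

The clade containing exactly {sp23, sp35, sp42, sp54} attaches to the tree at the node subtending (((sp54,sp23),(sp42,sp35)),sp53).
The other lineage descending from that same node — the sister group — is the single tip sp53.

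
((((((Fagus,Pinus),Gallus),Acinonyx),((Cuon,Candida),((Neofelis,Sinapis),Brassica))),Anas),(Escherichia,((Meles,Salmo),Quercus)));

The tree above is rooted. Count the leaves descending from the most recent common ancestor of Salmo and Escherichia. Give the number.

The MRCA of Salmo and Escherichia is the node subtending (Escherichia,((Meles,Salmo),Quercus)).
That clade contains 4 terminal taxa: Escherichia, Meles, Quercus, Salmo.

4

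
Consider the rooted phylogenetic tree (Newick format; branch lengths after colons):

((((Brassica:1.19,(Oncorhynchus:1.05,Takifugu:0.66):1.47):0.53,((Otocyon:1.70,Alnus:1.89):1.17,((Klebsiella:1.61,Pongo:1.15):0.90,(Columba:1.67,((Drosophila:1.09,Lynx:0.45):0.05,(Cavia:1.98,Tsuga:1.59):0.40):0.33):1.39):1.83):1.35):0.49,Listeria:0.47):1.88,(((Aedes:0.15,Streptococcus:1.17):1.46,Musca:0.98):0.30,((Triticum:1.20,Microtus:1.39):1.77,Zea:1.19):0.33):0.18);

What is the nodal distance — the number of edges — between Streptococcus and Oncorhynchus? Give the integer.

9

The MRCA of Streptococcus and Oncorhynchus is the root of the tree.
From Streptococcus up to that node: 4 branches. From Oncorhynchus up to the same node: 5 branches. Total: 4 + 5 = 9.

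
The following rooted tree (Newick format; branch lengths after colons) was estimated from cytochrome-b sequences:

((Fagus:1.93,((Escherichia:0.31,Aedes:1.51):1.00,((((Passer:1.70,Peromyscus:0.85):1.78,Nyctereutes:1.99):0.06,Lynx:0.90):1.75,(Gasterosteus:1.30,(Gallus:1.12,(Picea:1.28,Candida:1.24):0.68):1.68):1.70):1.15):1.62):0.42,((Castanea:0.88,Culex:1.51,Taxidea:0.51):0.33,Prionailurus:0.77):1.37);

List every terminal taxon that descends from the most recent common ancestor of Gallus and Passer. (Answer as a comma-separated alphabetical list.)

Candida, Gallus, Gasterosteus, Lynx, Nyctereutes, Passer, Peromyscus, Picea

Tracing Gallus: it sits inside (Gallus,(Picea,Candida)).
Tracing Passer: it sits inside (Passer,Peromyscus).
The smallest clade enclosing both is ((((Passer,Peromyscus),Nyctereutes),Lynx),(Gasterosteus,(Gallus,(Picea,Candida)))); the answer is its 8 terminal taxa in alphabetical order.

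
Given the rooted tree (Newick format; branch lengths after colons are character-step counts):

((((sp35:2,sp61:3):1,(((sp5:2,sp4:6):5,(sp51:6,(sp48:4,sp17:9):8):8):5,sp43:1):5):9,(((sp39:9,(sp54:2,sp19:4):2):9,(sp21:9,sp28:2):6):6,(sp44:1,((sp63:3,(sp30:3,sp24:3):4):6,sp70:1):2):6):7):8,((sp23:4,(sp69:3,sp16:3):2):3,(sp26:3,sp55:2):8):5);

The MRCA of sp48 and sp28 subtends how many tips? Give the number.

The MRCA of sp48 and sp28 is the node subtending (((sp35,sp61),(((sp5,sp4),(sp51,(sp48,sp17))),sp43)),(((sp39,(sp54,sp19)),(sp21,sp28)),(sp44,((sp63,(sp30,sp24)),sp70)))).
That clade contains 18 terminal taxa: sp17, sp19, sp21, sp24, sp28, sp30, sp35, sp39, sp4, sp43, sp44, sp48, sp5, sp51, sp54, sp61, sp63, sp70.

18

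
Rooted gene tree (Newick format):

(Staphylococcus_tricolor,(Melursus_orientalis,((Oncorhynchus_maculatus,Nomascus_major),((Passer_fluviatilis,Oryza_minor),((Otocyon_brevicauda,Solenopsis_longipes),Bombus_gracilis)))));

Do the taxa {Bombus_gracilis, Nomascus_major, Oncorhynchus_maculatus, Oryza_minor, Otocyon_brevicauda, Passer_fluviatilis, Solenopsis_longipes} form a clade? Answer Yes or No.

The most recent common ancestor of these taxa subtends ((Oncorhynchus_maculatus,Nomascus_major),((Passer_fluviatilis,Oryza_minor),((Otocyon_brevicauda,Solenopsis_longipes),Bombus_gracilis))).
That clade has exactly 7 tips — every listed taxon and nothing else — so the group is monophyletic.

Yes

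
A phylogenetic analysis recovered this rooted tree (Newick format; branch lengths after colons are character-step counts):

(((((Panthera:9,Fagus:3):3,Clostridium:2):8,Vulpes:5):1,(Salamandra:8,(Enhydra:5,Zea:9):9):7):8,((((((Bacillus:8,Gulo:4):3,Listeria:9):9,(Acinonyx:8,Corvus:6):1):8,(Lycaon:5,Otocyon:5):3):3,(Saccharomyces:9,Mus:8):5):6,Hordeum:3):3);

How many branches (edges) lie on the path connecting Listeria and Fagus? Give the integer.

The MRCA of Listeria and Fagus is the root of the tree.
From Listeria up to that node: 6 branches. From Fagus up to the same node: 5 branches. Total: 6 + 5 = 11.

11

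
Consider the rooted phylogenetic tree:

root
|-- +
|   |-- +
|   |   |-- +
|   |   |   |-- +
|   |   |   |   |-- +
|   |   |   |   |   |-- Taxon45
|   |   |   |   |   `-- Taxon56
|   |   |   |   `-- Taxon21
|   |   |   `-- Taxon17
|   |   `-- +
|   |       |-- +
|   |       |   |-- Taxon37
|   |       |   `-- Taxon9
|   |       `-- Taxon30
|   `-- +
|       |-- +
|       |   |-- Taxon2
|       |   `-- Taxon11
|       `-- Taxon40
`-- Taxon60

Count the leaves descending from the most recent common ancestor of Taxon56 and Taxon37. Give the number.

7

The MRCA of Taxon56 and Taxon37 is the node subtending ((((Taxon45,Taxon56),Taxon21),Taxon17),((Taxon37,Taxon9),Taxon30)).
That clade contains 7 terminal taxa: Taxon17, Taxon21, Taxon30, Taxon37, Taxon45, Taxon56, Taxon9.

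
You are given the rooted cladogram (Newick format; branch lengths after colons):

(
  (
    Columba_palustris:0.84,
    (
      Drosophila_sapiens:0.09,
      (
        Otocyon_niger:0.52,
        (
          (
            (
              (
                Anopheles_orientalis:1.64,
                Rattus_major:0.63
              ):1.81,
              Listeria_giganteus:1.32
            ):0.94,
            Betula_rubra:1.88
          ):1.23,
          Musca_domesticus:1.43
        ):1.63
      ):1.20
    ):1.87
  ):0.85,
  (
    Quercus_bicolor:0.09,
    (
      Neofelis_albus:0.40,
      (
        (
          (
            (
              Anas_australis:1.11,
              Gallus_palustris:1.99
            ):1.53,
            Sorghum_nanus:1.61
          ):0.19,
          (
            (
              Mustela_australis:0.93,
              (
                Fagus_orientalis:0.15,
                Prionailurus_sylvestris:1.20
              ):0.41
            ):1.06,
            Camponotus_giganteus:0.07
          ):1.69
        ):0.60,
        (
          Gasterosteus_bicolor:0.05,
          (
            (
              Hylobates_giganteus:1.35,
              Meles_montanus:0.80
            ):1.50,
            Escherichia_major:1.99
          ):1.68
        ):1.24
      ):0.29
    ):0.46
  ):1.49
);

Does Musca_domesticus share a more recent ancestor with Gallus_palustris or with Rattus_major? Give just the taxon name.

The MRCA of Musca_domesticus and Rattus_major subtends ((((Anopheles_orientalis,Rattus_major),Listeria_giganteus),Betula_rubra),Musca_domesticus) (5 taxa).
The MRCA of Musca_domesticus and Gallus_palustris is the root, subtending the entire tree (21 taxa).
The first is nested inside the second, so Musca_domesticus shares a more recent common ancestor with Rattus_major.

Rattus_major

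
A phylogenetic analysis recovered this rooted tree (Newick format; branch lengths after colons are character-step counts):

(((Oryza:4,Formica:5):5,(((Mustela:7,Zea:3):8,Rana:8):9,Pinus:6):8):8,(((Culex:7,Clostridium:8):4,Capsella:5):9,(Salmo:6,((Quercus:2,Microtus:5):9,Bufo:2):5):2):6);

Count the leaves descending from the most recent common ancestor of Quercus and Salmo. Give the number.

4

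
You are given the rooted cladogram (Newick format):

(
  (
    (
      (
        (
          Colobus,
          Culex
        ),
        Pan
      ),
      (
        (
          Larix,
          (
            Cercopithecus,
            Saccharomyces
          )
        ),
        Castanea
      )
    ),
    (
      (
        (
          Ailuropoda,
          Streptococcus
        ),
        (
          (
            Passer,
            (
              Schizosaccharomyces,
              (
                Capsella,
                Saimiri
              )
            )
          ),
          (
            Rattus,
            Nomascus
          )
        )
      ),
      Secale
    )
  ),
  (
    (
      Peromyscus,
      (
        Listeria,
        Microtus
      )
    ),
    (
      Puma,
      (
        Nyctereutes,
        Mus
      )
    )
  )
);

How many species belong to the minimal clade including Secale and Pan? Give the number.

The MRCA of Secale and Pan is the node subtending ((((Colobus,Culex),Pan),((Larix,(Cercopithecus,Saccharomyces)),Castanea)),(((Ailuropoda,Streptococcus),((Passer,(Schizosaccharomyces,(Capsella,Saimiri))),(Rattus,Nomascus))),Secale)).
That clade contains 16 terminal taxa: Ailuropoda, Capsella, Castanea, Cercopithecus, Colobus, Culex, Larix, Nomascus, Pan, Passer, Rattus, Saccharomyces, Saimiri, Schizosaccharomyces, Secale, Streptococcus.

16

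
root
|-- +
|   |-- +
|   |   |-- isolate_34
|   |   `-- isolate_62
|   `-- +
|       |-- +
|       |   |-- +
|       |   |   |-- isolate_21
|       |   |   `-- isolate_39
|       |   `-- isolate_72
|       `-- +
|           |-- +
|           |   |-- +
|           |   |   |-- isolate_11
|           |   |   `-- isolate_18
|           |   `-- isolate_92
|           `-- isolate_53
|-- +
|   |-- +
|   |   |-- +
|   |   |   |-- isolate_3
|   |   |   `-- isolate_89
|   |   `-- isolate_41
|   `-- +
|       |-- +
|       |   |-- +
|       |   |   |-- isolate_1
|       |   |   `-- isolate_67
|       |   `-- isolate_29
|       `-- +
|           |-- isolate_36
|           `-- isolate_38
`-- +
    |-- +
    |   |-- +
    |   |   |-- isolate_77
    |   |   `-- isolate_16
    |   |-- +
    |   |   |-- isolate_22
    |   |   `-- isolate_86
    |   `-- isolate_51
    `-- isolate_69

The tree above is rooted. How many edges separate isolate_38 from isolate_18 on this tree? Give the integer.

The MRCA of isolate_38 and isolate_18 is the root of the tree.
From isolate_38 up to that node: 4 branches. From isolate_18 up to the same node: 6 branches. Total: 4 + 6 = 10.

10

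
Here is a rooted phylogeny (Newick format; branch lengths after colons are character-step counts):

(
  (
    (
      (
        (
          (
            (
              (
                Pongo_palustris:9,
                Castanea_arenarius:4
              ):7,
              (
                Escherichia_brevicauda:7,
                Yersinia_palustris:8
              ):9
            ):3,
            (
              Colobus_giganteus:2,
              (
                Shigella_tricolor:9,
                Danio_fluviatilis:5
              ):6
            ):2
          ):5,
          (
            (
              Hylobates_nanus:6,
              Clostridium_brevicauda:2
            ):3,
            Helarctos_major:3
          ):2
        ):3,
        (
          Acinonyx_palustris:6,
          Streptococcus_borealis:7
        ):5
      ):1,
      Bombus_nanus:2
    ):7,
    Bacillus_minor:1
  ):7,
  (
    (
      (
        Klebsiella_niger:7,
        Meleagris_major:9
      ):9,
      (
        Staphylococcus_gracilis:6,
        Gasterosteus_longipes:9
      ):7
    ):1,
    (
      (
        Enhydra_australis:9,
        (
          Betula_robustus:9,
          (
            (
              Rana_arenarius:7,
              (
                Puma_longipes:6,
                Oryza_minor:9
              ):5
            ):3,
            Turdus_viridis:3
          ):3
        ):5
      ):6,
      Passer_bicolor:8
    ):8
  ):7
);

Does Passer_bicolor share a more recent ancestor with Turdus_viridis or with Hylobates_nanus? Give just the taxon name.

Turdus_viridis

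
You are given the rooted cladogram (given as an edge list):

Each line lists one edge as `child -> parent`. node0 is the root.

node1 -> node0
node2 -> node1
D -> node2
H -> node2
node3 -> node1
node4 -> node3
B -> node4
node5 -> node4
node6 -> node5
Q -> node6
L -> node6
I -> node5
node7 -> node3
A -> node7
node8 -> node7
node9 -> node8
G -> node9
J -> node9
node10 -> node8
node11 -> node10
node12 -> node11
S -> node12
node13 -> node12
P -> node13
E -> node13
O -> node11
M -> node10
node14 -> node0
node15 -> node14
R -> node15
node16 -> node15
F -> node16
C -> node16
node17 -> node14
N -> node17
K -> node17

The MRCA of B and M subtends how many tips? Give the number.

The MRCA of B and M is the node subtending ((B,((Q,L),I)),(A,((G,J),(((S,(P,E)),O),M)))).
That clade contains 12 terminal taxa: A, B, E, G, I, J, L, M, O, P, Q, S.

12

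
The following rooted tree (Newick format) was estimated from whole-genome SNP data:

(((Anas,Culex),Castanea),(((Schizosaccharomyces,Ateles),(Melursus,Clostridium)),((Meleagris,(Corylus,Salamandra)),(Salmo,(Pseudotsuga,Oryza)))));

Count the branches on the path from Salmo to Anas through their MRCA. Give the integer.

The MRCA of Salmo and Anas is the root of the tree.
From Salmo up to that node: 4 branches. From Anas up to the same node: 3 branches. Total: 4 + 3 = 7.

7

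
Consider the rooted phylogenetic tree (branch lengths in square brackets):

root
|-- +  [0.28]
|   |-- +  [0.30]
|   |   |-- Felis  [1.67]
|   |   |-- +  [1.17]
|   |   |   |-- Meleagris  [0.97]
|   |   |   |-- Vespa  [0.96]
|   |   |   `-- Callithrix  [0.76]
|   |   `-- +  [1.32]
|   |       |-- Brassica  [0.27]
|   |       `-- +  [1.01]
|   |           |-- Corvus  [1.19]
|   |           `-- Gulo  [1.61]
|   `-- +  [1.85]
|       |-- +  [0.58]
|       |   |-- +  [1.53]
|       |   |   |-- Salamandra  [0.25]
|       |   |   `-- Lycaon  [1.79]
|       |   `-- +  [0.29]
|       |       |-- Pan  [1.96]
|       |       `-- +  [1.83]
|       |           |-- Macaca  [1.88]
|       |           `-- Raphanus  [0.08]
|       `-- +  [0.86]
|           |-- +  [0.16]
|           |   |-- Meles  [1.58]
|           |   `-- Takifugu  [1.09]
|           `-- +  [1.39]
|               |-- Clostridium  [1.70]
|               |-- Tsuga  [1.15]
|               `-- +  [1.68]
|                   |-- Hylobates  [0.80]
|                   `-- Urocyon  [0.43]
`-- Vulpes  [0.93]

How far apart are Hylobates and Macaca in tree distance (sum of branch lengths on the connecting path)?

The path runs Hylobates → … → MRCA → … → Macaca; the MRCA is the node subtending (((Salamandra,Lycaon),(Pan,(Macaca,Raphanus))),((Meles,Takifugu),(Clostridium,Tsuga,(Hylobates,Urocyon)))).
Branch lengths along that path: 0.80 + 1.68 + 1.39 + 0.86 + 0.58 + 0.29 + 1.83 + 1.88 = 9.31.

9.31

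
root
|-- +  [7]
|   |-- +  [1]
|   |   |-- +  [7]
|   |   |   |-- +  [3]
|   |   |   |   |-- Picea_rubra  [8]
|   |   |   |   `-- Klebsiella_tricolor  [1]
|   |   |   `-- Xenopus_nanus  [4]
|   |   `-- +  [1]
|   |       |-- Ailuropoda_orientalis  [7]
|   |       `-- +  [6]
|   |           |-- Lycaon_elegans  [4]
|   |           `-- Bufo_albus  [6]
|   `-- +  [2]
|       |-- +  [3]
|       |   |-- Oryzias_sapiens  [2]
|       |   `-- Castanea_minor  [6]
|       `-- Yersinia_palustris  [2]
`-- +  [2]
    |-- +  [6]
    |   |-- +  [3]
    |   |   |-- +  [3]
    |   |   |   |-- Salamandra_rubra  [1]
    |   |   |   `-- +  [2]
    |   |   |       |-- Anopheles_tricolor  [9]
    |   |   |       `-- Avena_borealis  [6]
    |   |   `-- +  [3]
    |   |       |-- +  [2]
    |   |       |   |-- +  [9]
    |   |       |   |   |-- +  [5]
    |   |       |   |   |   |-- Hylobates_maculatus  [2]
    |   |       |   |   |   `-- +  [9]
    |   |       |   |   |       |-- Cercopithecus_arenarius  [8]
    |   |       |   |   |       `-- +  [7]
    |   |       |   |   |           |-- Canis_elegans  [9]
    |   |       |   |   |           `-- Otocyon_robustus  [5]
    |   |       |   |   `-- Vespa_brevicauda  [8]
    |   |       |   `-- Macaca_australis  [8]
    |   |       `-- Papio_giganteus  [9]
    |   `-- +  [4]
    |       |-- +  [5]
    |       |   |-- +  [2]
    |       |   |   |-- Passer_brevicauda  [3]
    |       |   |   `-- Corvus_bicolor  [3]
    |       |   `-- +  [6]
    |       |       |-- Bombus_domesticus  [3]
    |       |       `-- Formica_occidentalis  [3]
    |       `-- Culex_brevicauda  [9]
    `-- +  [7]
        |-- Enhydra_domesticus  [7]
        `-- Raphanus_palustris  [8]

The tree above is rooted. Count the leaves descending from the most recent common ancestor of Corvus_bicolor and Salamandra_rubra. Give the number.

The MRCA of Corvus_bicolor and Salamandra_rubra is the node subtending (((Salamandra_rubra,(Anopheles_tricolor,Avena_borealis)),((((Hylobates_maculatus,(Cercopithecus_arenarius,(Canis_elegans,Otocyon_robustus))),Vespa_brevicauda),Macaca_australis),Papio_giganteus)),(((Passer_brevicauda,Corvus_bicolor),(Bombus_domesticus,Formica_occidentalis)),Culex_brevicauda)).
That clade contains 15 terminal taxa: Anopheles_tricolor, Avena_borealis, Bombus_domesticus, Canis_elegans, Cercopithecus_arenarius, Corvus_bicolor, Culex_brevicauda, Formica_occidentalis, Hylobates_maculatus, Macaca_australis, Otocyon_robustus, Papio_giganteus, Passer_brevicauda, Salamandra_rubra, Vespa_brevicauda.

15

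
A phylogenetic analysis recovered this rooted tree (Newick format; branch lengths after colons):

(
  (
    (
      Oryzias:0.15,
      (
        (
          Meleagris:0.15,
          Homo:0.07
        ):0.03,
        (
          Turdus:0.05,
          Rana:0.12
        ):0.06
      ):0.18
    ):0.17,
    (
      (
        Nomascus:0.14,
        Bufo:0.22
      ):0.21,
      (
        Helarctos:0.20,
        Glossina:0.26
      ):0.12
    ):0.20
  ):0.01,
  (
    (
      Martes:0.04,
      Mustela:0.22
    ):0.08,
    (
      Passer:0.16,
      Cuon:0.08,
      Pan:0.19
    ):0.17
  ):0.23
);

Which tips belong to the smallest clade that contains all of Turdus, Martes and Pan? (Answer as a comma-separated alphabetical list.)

Bufo, Cuon, Glossina, Helarctos, Homo, Martes, Meleagris, Mustela, Nomascus, Oryzias, Pan, Passer, Rana, Turdus

Tracing Turdus: it sits inside (Turdus,Rana).
Tracing Martes: it sits inside (Martes,Mustela).
Tracing Pan: it sits inside (Passer,Cuon,Pan).
The smallest clade enclosing all 3 is the whole tree (their MRCA is the root), so the answer is all 14 tips in alphabetical order.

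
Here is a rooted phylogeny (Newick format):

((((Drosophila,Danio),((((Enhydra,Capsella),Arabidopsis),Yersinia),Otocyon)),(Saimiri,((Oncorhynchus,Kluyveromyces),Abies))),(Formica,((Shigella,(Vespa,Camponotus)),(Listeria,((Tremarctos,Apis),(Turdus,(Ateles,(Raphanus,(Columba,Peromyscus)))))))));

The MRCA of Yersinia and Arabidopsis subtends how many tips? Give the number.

The MRCA of Yersinia and Arabidopsis is the node subtending (((Enhydra,Capsella),Arabidopsis),Yersinia).
That clade contains 4 terminal taxa: Arabidopsis, Capsella, Enhydra, Yersinia.

4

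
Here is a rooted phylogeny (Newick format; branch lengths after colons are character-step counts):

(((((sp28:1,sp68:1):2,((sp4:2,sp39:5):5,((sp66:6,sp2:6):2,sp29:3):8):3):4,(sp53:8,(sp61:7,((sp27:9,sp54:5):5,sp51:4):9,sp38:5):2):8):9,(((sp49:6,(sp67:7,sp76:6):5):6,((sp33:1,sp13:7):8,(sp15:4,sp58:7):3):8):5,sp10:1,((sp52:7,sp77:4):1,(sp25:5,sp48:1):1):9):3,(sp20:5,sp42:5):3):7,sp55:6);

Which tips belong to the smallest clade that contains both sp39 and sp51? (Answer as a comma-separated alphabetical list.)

sp2, sp27, sp28, sp29, sp38, sp39, sp4, sp51, sp53, sp54, sp61, sp66, sp68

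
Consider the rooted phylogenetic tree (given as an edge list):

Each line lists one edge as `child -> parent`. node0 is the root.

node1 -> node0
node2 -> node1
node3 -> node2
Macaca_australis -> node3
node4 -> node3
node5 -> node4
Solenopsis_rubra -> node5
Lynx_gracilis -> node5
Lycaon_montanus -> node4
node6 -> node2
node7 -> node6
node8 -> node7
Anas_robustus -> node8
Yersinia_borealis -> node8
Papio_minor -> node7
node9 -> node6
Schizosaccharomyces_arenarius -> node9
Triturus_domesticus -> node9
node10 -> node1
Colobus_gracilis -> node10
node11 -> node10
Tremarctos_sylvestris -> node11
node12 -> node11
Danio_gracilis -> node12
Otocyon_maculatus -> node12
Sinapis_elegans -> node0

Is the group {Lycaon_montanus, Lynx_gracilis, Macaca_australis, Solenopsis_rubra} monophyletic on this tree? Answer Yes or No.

Yes

The most recent common ancestor of these taxa subtends (Macaca_australis,((Solenopsis_rubra,Lynx_gracilis),Lycaon_montanus)).
That clade has exactly 4 tips — every listed taxon and nothing else — so the group is monophyletic.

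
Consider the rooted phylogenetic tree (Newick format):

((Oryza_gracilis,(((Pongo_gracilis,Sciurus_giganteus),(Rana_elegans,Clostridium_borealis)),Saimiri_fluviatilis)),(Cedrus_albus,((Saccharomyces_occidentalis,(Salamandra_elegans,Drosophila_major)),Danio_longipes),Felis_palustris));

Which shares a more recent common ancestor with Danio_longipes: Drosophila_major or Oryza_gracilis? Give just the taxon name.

The MRCA of Danio_longipes and Drosophila_major subtends ((Saccharomyces_occidentalis,(Salamandra_elegans,Drosophila_major)),Danio_longipes) (4 taxa).
The MRCA of Danio_longipes and Oryza_gracilis is the root, subtending the entire tree (12 taxa).
The first is nested inside the second, so Danio_longipes shares a more recent common ancestor with Drosophila_major.

Drosophila_major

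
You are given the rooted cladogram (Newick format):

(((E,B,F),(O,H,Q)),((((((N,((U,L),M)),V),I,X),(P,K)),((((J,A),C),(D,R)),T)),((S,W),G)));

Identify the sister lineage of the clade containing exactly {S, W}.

G

The clade containing exactly {S, W} attaches to the tree at the node subtending ((S,W),G).
The other lineage descending from that same node — the sister group — is the single tip G.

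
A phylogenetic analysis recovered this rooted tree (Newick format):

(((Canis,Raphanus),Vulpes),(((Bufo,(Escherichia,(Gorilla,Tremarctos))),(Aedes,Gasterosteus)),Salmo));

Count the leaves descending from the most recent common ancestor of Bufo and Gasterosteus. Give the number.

6

The MRCA of Bufo and Gasterosteus is the node subtending ((Bufo,(Escherichia,(Gorilla,Tremarctos))),(Aedes,Gasterosteus)).
That clade contains 6 terminal taxa: Aedes, Bufo, Escherichia, Gasterosteus, Gorilla, Tremarctos.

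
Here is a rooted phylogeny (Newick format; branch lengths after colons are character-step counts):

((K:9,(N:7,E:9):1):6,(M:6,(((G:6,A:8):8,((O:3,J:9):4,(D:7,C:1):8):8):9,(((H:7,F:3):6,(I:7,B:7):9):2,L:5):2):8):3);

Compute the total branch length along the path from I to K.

46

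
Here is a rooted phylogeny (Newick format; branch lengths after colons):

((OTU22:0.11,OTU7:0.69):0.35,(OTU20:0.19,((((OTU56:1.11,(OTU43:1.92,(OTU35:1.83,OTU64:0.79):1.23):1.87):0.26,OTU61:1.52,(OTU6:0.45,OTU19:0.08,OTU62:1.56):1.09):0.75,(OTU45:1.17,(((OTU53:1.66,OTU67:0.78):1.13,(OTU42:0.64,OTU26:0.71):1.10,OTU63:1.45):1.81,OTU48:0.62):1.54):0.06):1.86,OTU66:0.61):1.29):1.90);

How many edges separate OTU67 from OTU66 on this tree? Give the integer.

The MRCA of OTU67 and OTU66 is the node subtending ((((OTU56,(OTU43,(OTU35,OTU64))),OTU61,(OTU6,OTU19,OTU62)),(OTU45,(((OTU53,OTU67),(OTU42,OTU26),OTU63),OTU48))),OTU66).
From OTU67 up to that node: 6 branches. From OTU66 up to the same node: 1 branch. Total: 6 + 1 = 7.

7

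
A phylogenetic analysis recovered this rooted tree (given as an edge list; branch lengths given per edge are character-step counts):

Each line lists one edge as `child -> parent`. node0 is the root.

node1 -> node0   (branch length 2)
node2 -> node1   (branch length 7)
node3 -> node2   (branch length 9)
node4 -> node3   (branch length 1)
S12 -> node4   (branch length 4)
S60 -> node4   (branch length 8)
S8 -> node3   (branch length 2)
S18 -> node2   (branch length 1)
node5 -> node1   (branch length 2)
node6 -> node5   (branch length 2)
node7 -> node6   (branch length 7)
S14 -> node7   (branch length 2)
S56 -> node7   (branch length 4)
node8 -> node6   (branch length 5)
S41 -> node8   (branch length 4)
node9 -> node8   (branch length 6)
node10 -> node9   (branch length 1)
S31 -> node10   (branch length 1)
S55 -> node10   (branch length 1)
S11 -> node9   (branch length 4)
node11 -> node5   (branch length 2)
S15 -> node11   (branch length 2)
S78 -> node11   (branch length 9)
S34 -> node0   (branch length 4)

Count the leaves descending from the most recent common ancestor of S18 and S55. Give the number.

The MRCA of S18 and S55 is the node subtending ((((S12,S60),S8),S18),(((S14,S56),(S41,((S31,S55),S11))),(S15,S78))).
That clade contains 12 terminal taxa: S11, S12, S14, S15, S18, S31, S41, S55, S56, S60, S78, S8.

12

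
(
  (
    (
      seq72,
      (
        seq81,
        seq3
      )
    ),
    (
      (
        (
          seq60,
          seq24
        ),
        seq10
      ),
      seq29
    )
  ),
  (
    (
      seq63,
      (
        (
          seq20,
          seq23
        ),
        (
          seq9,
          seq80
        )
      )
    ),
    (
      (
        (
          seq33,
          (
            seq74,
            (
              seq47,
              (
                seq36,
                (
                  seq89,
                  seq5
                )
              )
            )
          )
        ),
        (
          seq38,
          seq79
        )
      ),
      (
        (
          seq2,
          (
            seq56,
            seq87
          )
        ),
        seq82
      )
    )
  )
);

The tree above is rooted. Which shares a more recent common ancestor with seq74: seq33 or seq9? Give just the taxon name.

The MRCA of seq74 and seq33 subtends (seq33,(seq74,(seq47,(seq36,(seq89,seq5))))) (6 taxa).
The MRCA of seq74 and seq9 subtends ((seq63,((seq20,seq23),(seq9,seq80))),(((seq33,(seq74,(seq47,(seq36,(seq89,seq5))))),(seq38,seq79)),((seq2,(seq56,seq87)),seq82))) (17 taxa).
The first is nested inside the second, so seq74 shares a more recent common ancestor with seq33.

seq33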